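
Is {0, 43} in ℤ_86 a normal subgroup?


H = {0, 43} in ℤ_86
ℤ_86 is abelian; every subgroup of an abelian group is normal

Yes, normal subgroup


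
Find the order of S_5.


|S_n| = n! (number of permutations of n symbols)
|S_5| = 5! = 120

|S_5| = 120


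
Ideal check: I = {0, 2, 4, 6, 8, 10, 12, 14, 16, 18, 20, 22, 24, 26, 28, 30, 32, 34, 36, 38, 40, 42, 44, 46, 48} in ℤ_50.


Check ideal conditions for I = {0, 2, 4, 6, 8, 10, 12, 14, 16, 18, 20, 22, 24, 26, 28, 30, 32, 34, 36, 38, 40, 42, 44, 46, 48} in ℤ_50:
(1) I is an additive subgroup? Yes
(2) For r ∈ ℤ_50 and a ∈ I: r·a ∈ I? Yes

Yes, I is an ideal of ℤ_50


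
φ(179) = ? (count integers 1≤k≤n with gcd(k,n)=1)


Factor n: 179 = 179
φ(n) = n · ∏(1 - 1/p) over distinct primes p | n
φ(179) = 179 · (1 - 1/179) = 178

φ(179) = 178


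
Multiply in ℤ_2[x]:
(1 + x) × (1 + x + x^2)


Expand and collect like terms; reduce coefficients mod 2:
x^0: 1·1 = 1 ≡ 1 (mod 2)
x^1: 1·1 + 1·1 = 2 ≡ 0 (mod 2)
x^2: 1·1 + 1·1 = 2 ≡ 0 (mod 2)
x^3: 1·1 = 1 ≡ 1 (mod 2)
Result: 1 + x^3

f · g = 1 + x^3


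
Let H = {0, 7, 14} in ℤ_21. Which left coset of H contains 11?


11 + H = {11 + h (mod 21) : h ∈ H}
11+0=11, 11+7=18, 11+14=4
11 + H = {4, 11, 18} = 4 + H

11 + H = {4, 11, 18}


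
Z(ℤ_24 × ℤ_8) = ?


Z(G) = {g ∈ G | gx = xg for all x ∈ G}
Direct product of abelian groups is abelian, so Z(G) = G

Z(ℤ_24 × ℤ_8) = ℤ_24 × ℤ_8


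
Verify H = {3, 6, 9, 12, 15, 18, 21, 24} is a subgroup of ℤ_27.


Subgroup test for H = {3, 6, 9, 12, 15, 18, 21, 24} in (ℤ_27, +):
(1) 0 ∈ H? No
(2) Closure: for all a,b ∈ H, (a+b) mod 27 ∈ H? No  [counterexample: 3 + 24 = 0 ∉ H]
(3) Inverses: for all a ∈ H, -a mod 27 ∈ H? Yes

No, H is not a subgroup of ℤ_27


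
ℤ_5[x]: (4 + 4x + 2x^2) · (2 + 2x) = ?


Expand and collect like terms; reduce coefficients mod 5:
x^0: 4·2 = 8 ≡ 3 (mod 5)
x^1: 4·2 + 4·2 = 16 ≡ 1 (mod 5)
x^2: 4·2 + 2·2 = 12 ≡ 2 (mod 5)
x^3: 2·2 = 4 ≡ 4 (mod 5)
Result: 3 + x + 2x^2 + 4x^3

f · g = 3 + x + 2x^2 + 4x^3


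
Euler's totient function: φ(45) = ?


Factor n: 45 = 3^2 × 5
φ(n) = n · ∏(1 - 1/p) over distinct primes p | n
φ(45) = 45 · (1 - 1/3) · (1 - 1/5) = 24

φ(45) = 24


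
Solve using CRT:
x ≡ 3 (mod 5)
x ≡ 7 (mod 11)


m₁ = 5, m₂ = 11, gcd = 1, so CRT applies. M = m₁·m₂ = 55
Let M₁ = M/m₁ = 11, M₂ = M/m₂ = 5
Find y₁ ≡ M₁⁻¹ (mod m₁): 11⁻¹ ≡ 1 (mod 5)
Find y₂ ≡ M₂⁻¹ (mod m₂): 5⁻¹ ≡ 9 (mod 11)
x = a₁·M₁·y₁ + a₂·M₂·y₂ = 3·11·1 + 7·5·9 = 348
Reduce mod 55: x ≡ 18
Check: 18 mod 5 = 3 ✓, 18 mod 11 = 7 ✓

x ≡ 18 (mod 55)


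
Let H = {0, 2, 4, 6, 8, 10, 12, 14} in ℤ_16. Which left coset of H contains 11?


11 + H = {11 + h (mod 16) : h ∈ H}
11+0=11, 11+2=13, 11+4=15, 11+6=1, 11+8=3, 11+10=5, 11+12=7, 11+14=9
11 + H = {1, 3, 5, 7, 9, 11, 13, 15} = 1 + H

11 + H = {1, 3, 5, 7, 9, 11, 13, 15}


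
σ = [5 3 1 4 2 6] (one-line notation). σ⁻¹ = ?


To find σ⁻¹, swap domain and range:
σ(1) = 5 → σ⁻¹(5) = 1
σ(2) = 3 → σ⁻¹(3) = 2
σ(3) = 1 → σ⁻¹(1) = 3
σ(4) = 4 → σ⁻¹(4) = 4
σ(5) = 2 → σ⁻¹(2) = 5
σ(6) = 6 → σ⁻¹(6) = 6

σ⁻¹ = [3 5 2 4 1 6]


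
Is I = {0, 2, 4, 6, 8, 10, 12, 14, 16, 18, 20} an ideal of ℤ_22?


Check ideal conditions for I = {0, 2, 4, 6, 8, 10, 12, 14, 16, 18, 20} in ℤ_22:
(1) I is an additive subgroup? Yes
(2) For r ∈ ℤ_22 and a ∈ I: r·a ∈ I? Yes

Yes, I is an ideal of ℤ_22


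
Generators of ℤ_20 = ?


g generates ℤ_n iff gcd(g,n) = 1
Prime factors of 20: 2, 5
Generators are g ∈ {1,...,19} not divisible by any of these primes.
Generators: {1, 3, 7, 9, 11, 13, 17, 19}
Number of generators = φ(20) = 8

Generators of ℤ_20 = {1, 3, 7, 9, 11, 13, 17, 19}


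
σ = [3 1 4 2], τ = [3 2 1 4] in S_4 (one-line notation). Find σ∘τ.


σ∘τ: apply τ first, then σ
1 →τ 3 →σ 4
2 →τ 2 →σ 1
3 →τ 1 →σ 3
4 →τ 4 →σ 2

σ∘τ = [4 1 3 2]


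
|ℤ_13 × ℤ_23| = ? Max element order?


|ℤ_13 × ℤ_23| = 13 × 23 = 299
Max element order = lcm(13,23) = 299
Cyclic? Yes (gcd=1)

|ℤ_13×ℤ_23| = 299, max element order = 299


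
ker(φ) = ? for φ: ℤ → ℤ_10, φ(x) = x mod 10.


Kernel = preimage of identity
ker(φ) = {x ∈ ℤ : x ≡ 0 (mod 10)} = 10ℤ = {0, ±10, ±20, ...}

ker(φ) = 10ℤ


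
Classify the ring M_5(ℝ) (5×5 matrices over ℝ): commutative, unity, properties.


Matrix multiplication is non-commutative for n ≥ 2; the identity matrix I is the unity; singular matrices give zero divisors, so not an integral domain
Commutative: No
Integral domain: No
Has unity: Yes

M_5(ℝ) (5×5 matrices over ℝ): Commutative=No, Unity=Yes


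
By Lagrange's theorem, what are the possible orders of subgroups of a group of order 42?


Lagrange's theorem: |H| divides |G|
|G| = 42
Divisors of 42: 1, 2, 3, 6, 7, 14, 21, 42

Possible subgroup orders: {1, 2, 3, 6, 7, 14, 21, 42}


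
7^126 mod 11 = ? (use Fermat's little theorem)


Fermat's little theorem: if p is prime and gcd(a,p)=1, then a^(p-1) ≡ 1 (mod p)
p = 11 is prime, gcd(7,11) = 1
Reduce exponent: 126 mod 10 = 6
So 7^126 ≡ 7^6 (mod 11)
7^6 mod 11 = 4

7^126 ≡ 4 (mod 11)


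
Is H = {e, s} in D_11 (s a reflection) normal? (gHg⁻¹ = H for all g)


H = {e, s} in D_11 (s a reflection)
r·s·r⁻¹ = sr⁻² ≠ s for n ≥ 3, so {e, s} is not closed under conjugation

No, not a normal subgroup


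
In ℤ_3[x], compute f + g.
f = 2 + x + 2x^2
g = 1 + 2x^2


Add coefficients mod 3:
x^0: 2 + 1 = 0 (mod 3)
x^1: 1 + 0 = 1 (mod 3)
x^2: 2 + 2 = 1 (mod 3)
Result: x + x^2

f + g = x + x^2


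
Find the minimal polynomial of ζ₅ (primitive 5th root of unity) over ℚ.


ζ₅ is a root of Φ₅(x) = x⁴ + x³ + x² + x + 1, irreducible over ℚ

Minimal polynomial: x⁴ + x³ + x² + x + 1


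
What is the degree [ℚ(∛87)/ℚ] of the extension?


∛87 has minimal polynomial x³ - 87 (irreducible over ℚ since 87 is not a perfect cube)

[ℚ(∛87)/ℚ] = 3


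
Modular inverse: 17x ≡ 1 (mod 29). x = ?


Use the extended Euclidean algorithm to write 1 = 17·s + 29·t; then s mod 29 is the inverse.
Euclidean algorithm:
  17 = 0·29 + 17
  29 = 1·17 + 12
  17 = 1·12 + 5
  12 = 2·5 + 2
  5 = 2·2 + 1
  2 = 2·1 + 0
gcd(17,29) = 1
Back-substitution gives: 17·(12) + 29·(-7) = 1
So 17⁻¹ ≡ 12 ≡ 12 (mod 29)
Check: 17 × 12 = 204 ≡ 1 (mod 29) ✓

17⁻¹ ≡ 12 (mod 29)


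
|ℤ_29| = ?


ℤ_n has n elements.

|ℤ_29| = 29


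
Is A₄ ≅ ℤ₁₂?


Comparing A₄ and ℤ₁₂:
A₄ is non-abelian, ℤ₁₂ is abelian

No, A₄ ≇ ℤ₁₂


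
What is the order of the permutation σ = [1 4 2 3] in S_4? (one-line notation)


Cycle decomposition: (2 4 3)
Cycle lengths: 3
Order = lcm(3) = 3

ord(σ) = 3


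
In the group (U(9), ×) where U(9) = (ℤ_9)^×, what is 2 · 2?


Operation: multiplication mod 9
2 · 2 = (a × b) mod 9 with a = 2, b = 2

2 · 2 = 4


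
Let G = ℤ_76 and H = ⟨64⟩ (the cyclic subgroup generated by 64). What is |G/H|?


|⟨64⟩| = n / gcd(64, 76) = 76 / 4 = 19
H is normal (ℤ_76 is abelian).
|G/H| = |G| / |H| = 76 / 19 = 4

|G/H| = 4


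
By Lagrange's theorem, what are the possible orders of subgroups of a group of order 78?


Lagrange's theorem: |H| divides |G|
|G| = 78
Divisors of 78: 1, 2, 3, 6, 13, 26, 39, 78

Possible subgroup orders: {1, 2, 3, 6, 13, 26, 39, 78}


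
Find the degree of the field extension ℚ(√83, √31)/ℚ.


[ℚ(√83,√31):ℚ] = [ℚ(√83,√31):ℚ(√83)]·[ℚ(√83):ℚ] = 2·2 = 4

[ℚ(√83, √31)/ℚ] = 4


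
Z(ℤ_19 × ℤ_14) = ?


Z(G) = {g ∈ G | gx = xg for all x ∈ G}
Direct product of abelian groups is abelian, so Z(G) = G

Z(ℤ_19 × ℤ_14) = ℤ_19 × ℤ_14


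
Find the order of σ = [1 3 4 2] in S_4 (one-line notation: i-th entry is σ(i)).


Cycle decomposition: (2 3 4)
Cycle lengths: 3
Order = lcm(3) = 3

ord(σ) = 3


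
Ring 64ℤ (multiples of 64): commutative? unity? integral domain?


64ℤ is a commutative ring under +,× but has no multiplicative identity (1 ∉ 64ℤ); it has no zero divisors, but without unity it is not an integral domain
Commutative: Yes
Integral domain: No
Has unity: No

64ℤ (multiples of 64): Commutative=Yes, Unity=No


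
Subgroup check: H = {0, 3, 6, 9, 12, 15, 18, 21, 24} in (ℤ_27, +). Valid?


Subgroup test for H = {0, 3, 6, 9, 12, 15, 18, 21, 24} in (ℤ_27, +):
(1) 0 ∈ H? Yes
(2) Closure: for all a,b ∈ H, (a+b) mod 27 ∈ H? Yes
(3) Inverses: for all a ∈ H, -a mod 27 ∈ H? Yes

Yes, H is a subgroup of ℤ_27


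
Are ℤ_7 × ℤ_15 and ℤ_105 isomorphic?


Comparing ℤ_7 × ℤ_15 and ℤ_105:
gcd(7,15) = 1, so ℤ_7 × ℤ_15 ≅ ℤ_105 (CRT)

Yes, ℤ_7 × ℤ_15 ≅ ℤ_105


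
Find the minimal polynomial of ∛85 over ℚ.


∛85 satisfies x³ - 85 = 0, irreducible over ℚ (no rational root; 85 is not a perfect cube)

Minimal polynomial: x³ - 85


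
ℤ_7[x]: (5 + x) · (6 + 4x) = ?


Expand and collect like terms; reduce coefficients mod 7:
x^0: 5·6 = 30 ≡ 2 (mod 7)
x^1: 5·4 + 1·6 = 26 ≡ 5 (mod 7)
x^2: 1·4 = 4 ≡ 4 (mod 7)
Result: 2 + 5x + 4x^2

f · g = 2 + 5x + 4x^2


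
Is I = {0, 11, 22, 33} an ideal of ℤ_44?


Check ideal conditions for I = {0, 11, 22, 33} in ℤ_44:
(1) I is an additive subgroup? Yes
(2) For r ∈ ℤ_44 and a ∈ I: r·a ∈ I? Yes

Yes, I is an ideal of ℤ_44


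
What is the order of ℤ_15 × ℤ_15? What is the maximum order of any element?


|ℤ_15 × ℤ_15| = 15 × 15 = 225
Max element order = lcm(15,15) = 15
Cyclic? No (gcd=15)

|ℤ_15×ℤ_15| = 225, max element order = 15


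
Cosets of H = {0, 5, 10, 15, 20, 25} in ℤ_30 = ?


H = {0, 5, 10, 15, 20, 25}, |H| = 6
Number of cosets = |G|/|H| = 30/6 = 5
0 + H = {0, 5, 10, 15, 20, 25}
1 + H = {1, 6, 11, 16, 21, 26}
2 + H = {2, 7, 12, 17, 22, 27}
3 + H = {3, 8, 13, 18, 23, 28}
4 + H = {4, 9, 14, 19, 24, 29}

Cosets: 0+H={0,5,10,15,20,25}; 1+H={1,6,11,16,21,26}; 2+H={2,7,12,17,22,27}; 3+H={3,8,13,18,23,28}; 4+H={4,9,14,19,24,29}


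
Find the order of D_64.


|D_n| = 2n (n rotations and n reflections)
|D_64| = 2×64 = 128

|D_64| = 128


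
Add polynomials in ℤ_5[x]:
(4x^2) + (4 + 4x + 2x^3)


Add coefficients mod 5:
x^0: 0 + 4 = 4 (mod 5)
x^1: 0 + 4 = 4 (mod 5)
x^2: 4 + 0 = 4 (mod 5)
x^3: 0 + 2 = 2 (mod 5)
Result: 4 + 4x + 4x^2 + 2x^3

f + g = 4 + 4x + 4x^2 + 2x^3


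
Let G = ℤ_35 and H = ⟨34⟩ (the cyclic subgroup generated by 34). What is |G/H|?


|⟨34⟩| = n / gcd(34, 35) = 35 / 1 = 35
H is normal (ℤ_35 is abelian).
|G/H| = |G| / |H| = 35 / 35 = 1

|G/H| = 1


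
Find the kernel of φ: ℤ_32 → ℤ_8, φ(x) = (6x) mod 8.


Kernel = preimage of identity
ker(φ) = {x ∈ ℤ_32 : 6x ≡ 0 (mod 8)}. Since 8 | 32, φ is well-defined. The kernel is the cyclic subgroup ⟨4⟩ of ℤ_32 (order 8), i.e. {0, 4, 8, 12, 16, 20, 24, 28}

ker(φ) = {0, 4, 8, 12, 16, 20, 24, 28}


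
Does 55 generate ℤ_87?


g generates ℤ_n iff gcd(g, n) = 1
gcd(55, 87) = 1
Since gcd = 1, 55 is a generator.

Yes, 55 generates ℤ_87


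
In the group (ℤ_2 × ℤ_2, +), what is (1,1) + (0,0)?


Operation: componentwise addition mod (2, 2)
(1,1) + (0,0) = ((a₁+b₁) mod 2, (a₂+b₂) mod 2) with a = (1,1), b = (0,0)

(1,1) + (0,0) = (1,1)


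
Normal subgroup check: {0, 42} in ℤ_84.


H = {0, 42} in ℤ_84
ℤ_84 is abelian; every subgroup of an abelian group is normal

Yes, normal subgroup


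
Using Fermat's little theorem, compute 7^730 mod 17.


Fermat's little theorem: if p is prime and gcd(a,p)=1, then a^(p-1) ≡ 1 (mod p)
p = 17 is prime, gcd(7,17) = 1
Reduce exponent: 730 mod 16 = 10
So 7^730 ≡ 7^10 (mod 17)
7^10 mod 17 = 2

7^730 ≡ 2 (mod 17)


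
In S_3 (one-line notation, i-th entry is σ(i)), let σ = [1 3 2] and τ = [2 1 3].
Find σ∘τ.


σ∘τ: apply τ first, then σ
1 →τ 2 →σ 3
2 →τ 1 →σ 1
3 →τ 3 →σ 2

σ∘τ = [3 1 2]


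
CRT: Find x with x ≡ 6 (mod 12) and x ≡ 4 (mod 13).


m₁ = 12, m₂ = 13, gcd = 1, so CRT applies. M = m₁·m₂ = 156
Let M₁ = M/m₁ = 13, M₂ = M/m₂ = 12
Find y₁ ≡ M₁⁻¹ (mod m₁): 13⁻¹ ≡ 1 (mod 12)
Find y₂ ≡ M₂⁻¹ (mod m₂): 12⁻¹ ≡ 12 (mod 13)
x = a₁·M₁·y₁ + a₂·M₂·y₂ = 6·13·1 + 4·12·12 = 654
Reduce mod 156: x ≡ 30
Check: 30 mod 12 = 6 ✓, 30 mod 13 = 4 ✓

x ≡ 30 (mod 156)


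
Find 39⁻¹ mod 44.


Use the extended Euclidean algorithm to write 1 = 39·s + 44·t; then s mod 44 is the inverse.
Euclidean algorithm:
  39 = 0·44 + 39
  44 = 1·39 + 5
  39 = 7·5 + 4
  5 = 1·4 + 1
  4 = 4·1 + 0
gcd(39,44) = 1
Back-substitution gives: 39·(-9) + 44·(8) = 1
So 39⁻¹ ≡ -9 ≡ 35 (mod 44)
Check: 39 × 35 = 1365 ≡ 1 (mod 44) ✓

39⁻¹ ≡ 35 (mod 44)


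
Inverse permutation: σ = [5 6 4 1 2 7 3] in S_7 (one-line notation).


To find σ⁻¹, swap domain and range:
σ(1) = 5 → σ⁻¹(5) = 1
σ(2) = 6 → σ⁻¹(6) = 2
σ(3) = 4 → σ⁻¹(4) = 3
σ(4) = 1 → σ⁻¹(1) = 4
σ(5) = 2 → σ⁻¹(2) = 5
σ(6) = 7 → σ⁻¹(7) = 6
σ(7) = 3 → σ⁻¹(3) = 7

σ⁻¹ = [4 5 7 3 1 2 6]


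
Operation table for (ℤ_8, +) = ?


Elements: {0, 1, 2, 3, 4, 5, 6, 7}
Operation: addition mod 8
Entry (a, b) = (a + b) mod 8

Cayley table:
  | 0 | 1 | 2 | 3 | 4 | 5 | 6 | 7
0 | 0 | 1 | 2 | 3 | 4 | 5 | 6 | 7
1 | 1 | 2 | 3 | 4 | 5 | 6 | 7 | 0
2 | 2 | 3 | 4 | 5 | 6 | 7 | 0 | 1
3 | 3 | 4 | 5 | 6 | 7 | 0 | 1 | 2
4 | 4 | 5 | 6 | 7 | 0 | 1 | 2 | 3
5 | 5 | 6 | 7 | 0 | 1 | 2 | 3 | 4
6 | 6 | 7 | 0 | 1 | 2 | 3 | 4 | 5
7 | 7 | 0 | 1 | 2 | 3 | 4 | 5 | 6


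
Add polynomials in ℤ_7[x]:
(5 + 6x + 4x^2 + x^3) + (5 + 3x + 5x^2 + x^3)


Add coefficients mod 7:
x^0: 5 + 5 = 3 (mod 7)
x^1: 6 + 3 = 2 (mod 7)
x^2: 4 + 5 = 2 (mod 7)
x^3: 1 + 1 = 2 (mod 7)
Result: 3 + 2x + 2x^2 + 2x^3

f + g = 3 + 2x + 2x^2 + 2x^3


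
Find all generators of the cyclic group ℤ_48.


g generates ℤ_n iff gcd(g,n) = 1
Prime factors of 48: 2, 3
Generators are g ∈ {1,...,47} not divisible by any of these primes.
Generators: {1, 5, 7, 11, 13, 17, 19, 23, 25, 29, 31, 35, 37, 41, 43, 47}
Number of generators = φ(48) = 16

Generators of ℤ_48 = {1, 5, 7, 11, 13, 17, 19, 23, 25, 29, 31, 35, 37, 41, 43, 47}


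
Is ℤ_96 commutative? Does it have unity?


ℤ_96 is a commutative ring with unity 1; 96 = 2×48 is composite, so 2·48 ≡ 0 gives zero divisors (not an integral domain)
Commutative: Yes
Integral domain: No
Has unity: Yes

ℤ_96: Commutative=Yes, Unity=Yes


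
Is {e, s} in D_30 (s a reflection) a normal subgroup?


H = {e, s} in D_30 (s a reflection)
r·s·r⁻¹ = sr⁻² ≠ s for n ≥ 3, so {e, s} is not closed under conjugation

No, not a normal subgroup


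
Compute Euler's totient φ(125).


Factor n: 125 = 5^3
φ(n) = n · ∏(1 - 1/p) over distinct primes p | n
φ(125) = 125 · (1 - 1/5) = 100

φ(125) = 100


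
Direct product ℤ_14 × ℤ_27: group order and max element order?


|ℤ_14 × ℤ_27| = 14 × 27 = 378
Max element order = lcm(14,27) = 378
Cyclic? Yes (gcd=1)

|ℤ_14×ℤ_27| = 378, max element order = 378


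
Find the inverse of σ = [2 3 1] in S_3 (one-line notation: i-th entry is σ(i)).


To find σ⁻¹, swap domain and range:
σ(1) = 2 → σ⁻¹(2) = 1
σ(2) = 3 → σ⁻¹(3) = 2
σ(3) = 1 → σ⁻¹(1) = 3

σ⁻¹ = [3 1 2]


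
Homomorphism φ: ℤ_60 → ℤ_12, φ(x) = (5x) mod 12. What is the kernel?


Kernel = preimage of identity
ker(φ) = {x ∈ ℤ_60 : 5x ≡ 0 (mod 12)}. Since 12 | 60, φ is well-defined. The kernel is the cyclic subgroup ⟨12⟩ of ℤ_60 (order 5), i.e. {0, 12, 24, 36, 48}

ker(φ) = {0, 12, 24, 36, 48}


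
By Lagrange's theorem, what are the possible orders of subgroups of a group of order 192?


Lagrange's theorem: |H| divides |G|
|G| = 192
Divisors of 192: 1, 2, 3, 4, 6, 8, 12, 16, 24, 32, 48, 64, 96, 192

Possible subgroup orders: {1, 2, 3, 4, 6, 8, 12, 16, 24, 32, 48, 64, 96, 192}


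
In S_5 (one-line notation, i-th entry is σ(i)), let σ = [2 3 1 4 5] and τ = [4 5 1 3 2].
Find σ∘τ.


σ∘τ: apply τ first, then σ
1 →τ 4 →σ 4
2 →τ 5 →σ 5
3 →τ 1 →σ 2
4 →τ 3 →σ 1
5 →τ 2 →σ 3

σ∘τ = [4 5 2 1 3]


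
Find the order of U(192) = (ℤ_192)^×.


U(n) is the group of units mod n; |U(n)| = φ(n)
|U(192)| = φ(192) = 64

|U(192) = (ℤ_192)^×| = 64


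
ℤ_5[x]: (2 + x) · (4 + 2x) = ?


Expand and collect like terms; reduce coefficients mod 5:
x^0: 2·4 = 8 ≡ 3 (mod 5)
x^1: 2·2 + 1·4 = 8 ≡ 3 (mod 5)
x^2: 1·2 = 2 ≡ 2 (mod 5)
Result: 3 + 3x + 2x^2

f · g = 3 + 3x + 2x^2


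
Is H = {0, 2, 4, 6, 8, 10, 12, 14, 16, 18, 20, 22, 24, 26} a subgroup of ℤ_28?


Subgroup test for H = {0, 2, 4, 6, 8, 10, 12, 14, 16, 18, 20, 22, 24, 26} in (ℤ_28, +):
(1) 0 ∈ H? Yes
(2) Closure: for all a,b ∈ H, (a+b) mod 28 ∈ H? Yes
(3) Inverses: for all a ∈ H, -a mod 28 ∈ H? Yes

Yes, H is a subgroup of ℤ_28


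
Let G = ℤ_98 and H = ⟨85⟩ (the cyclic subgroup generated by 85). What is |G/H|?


|⟨85⟩| = n / gcd(85, 98) = 98 / 1 = 98
H is normal (ℤ_98 is abelian).
|G/H| = |G| / |H| = 98 / 98 = 1

|G/H| = 1


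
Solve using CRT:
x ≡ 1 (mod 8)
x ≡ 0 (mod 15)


m₁ = 8, m₂ = 15, gcd = 1, so CRT applies. M = m₁·m₂ = 120
Let M₁ = M/m₁ = 15, M₂ = M/m₂ = 8
Find y₁ ≡ M₁⁻¹ (mod m₁): 15⁻¹ ≡ 7 (mod 8)
Find y₂ ≡ M₂⁻¹ (mod m₂): 8⁻¹ ≡ 2 (mod 15)
x = a₁·M₁·y₁ + a₂·M₂·y₂ = 1·15·7 + 0·8·2 = 105
Reduce mod 120: x ≡ 105
Check: 105 mod 8 = 1 ✓, 105 mod 15 = 0 ✓

x ≡ 105 (mod 120)


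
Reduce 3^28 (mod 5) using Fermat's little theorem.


Fermat's little theorem: if p is prime and gcd(a,p)=1, then a^(p-1) ≡ 1 (mod p)
p = 5 is prime, gcd(3,5) = 1
Reduce exponent: 28 mod 4 = 0
So 3^28 ≡ 3^0 (mod 5)
3^0 = 1

3^28 ≡ 1 (mod 5)


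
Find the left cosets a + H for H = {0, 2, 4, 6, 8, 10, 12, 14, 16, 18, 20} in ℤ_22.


H = {0, 2, 4, 6, 8, 10, 12, 14, 16, 18, 20}, |H| = 11
Number of cosets = |G|/|H| = 22/11 = 2
0 + H = {0, 2, 4, 6, 8, 10, 12, 14, 16, 18, 20}
1 + H = {1, 3, 5, 7, 9, 11, 13, 15, 17, 19, 21}

Cosets: 0+H={0,2,4,6,8,10,12,14,16,18,20}; 1+H={1,3,5,7,9,11,13,15,17,19,21}


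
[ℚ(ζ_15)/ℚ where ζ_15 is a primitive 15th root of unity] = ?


[ℚ(ζ_n):ℚ] = deg Φ_n(x) = φ(n). Here φ(15) = 8

[ℚ(ζ_15)/ℚ where ζ_15 is a primitive 15th root of unity] = 8


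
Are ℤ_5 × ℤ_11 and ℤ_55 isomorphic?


Comparing ℤ_5 × ℤ_11 and ℤ_55:
gcd(5,11) = 1, so ℤ_5 × ℤ_11 ≅ ℤ_55 (CRT)

Yes, ℤ_5 × ℤ_11 ≅ ℤ_55


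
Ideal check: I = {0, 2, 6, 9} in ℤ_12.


Check ideal conditions for I = {0, 2, 6, 9} in ℤ_12:
(1) I is an additive subgroup? No
(2) For r ∈ ℤ_12 and a ∈ I: r·a ∈ I? No  [counterexample: r=2, a=2, r·a mod 12 = 4 ∉ I]

No, I is not an ideal of ℤ_12


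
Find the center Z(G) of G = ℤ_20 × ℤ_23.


Z(G) = {g ∈ G | gx = xg for all x ∈ G}
Direct product of abelian groups is abelian, so Z(G) = G

Z(ℤ_20 × ℤ_23) = ℤ_20 × ℤ_23


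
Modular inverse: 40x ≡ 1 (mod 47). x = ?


Use the extended Euclidean algorithm to write 1 = 40·s + 47·t; then s mod 47 is the inverse.
Euclidean algorithm:
  40 = 0·47 + 40
  47 = 1·40 + 7
  40 = 5·7 + 5
  7 = 1·5 + 2
  5 = 2·2 + 1
  2 = 2·1 + 0
gcd(40,47) = 1
Back-substitution gives: 40·(20) + 47·(-17) = 1
So 40⁻¹ ≡ 20 ≡ 20 (mod 47)
Check: 40 × 20 = 800 ≡ 1 (mod 47) ✓

40⁻¹ ≡ 20 (mod 47)


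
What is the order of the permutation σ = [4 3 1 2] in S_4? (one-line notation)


Cycle decomposition: (1 4 2 3)
Cycle lengths: 4
Order = lcm(4) = 4

ord(σ) = 4


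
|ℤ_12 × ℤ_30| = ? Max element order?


|ℤ_12 × ℤ_30| = 12 × 30 = 360
Max element order = lcm(12,30) = 60
Cyclic? No (gcd=6)

|ℤ_12×ℤ_30| = 360, max element order = 60


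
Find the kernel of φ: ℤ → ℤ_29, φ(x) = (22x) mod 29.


Kernel = preimage of identity
ker(φ) = {x ∈ ℤ : 22x ≡ 0 (mod 29)}. gcd(22,29) = 1, so 22x ≡ 0 (mod 29) ⟺ x ≡ 0 (mod 29/1 = 29). Hence ker(φ) = 29ℤ

ker(φ) = 29ℤ


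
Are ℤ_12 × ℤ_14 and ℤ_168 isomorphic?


Comparing ℤ_12 × ℤ_14 and ℤ_168:
gcd(12,14) = 2 ≠ 1. Max element order in ℤ_12×ℤ_14 is lcm(12,14) = 84 < 168, so it has no element of order 168

No, ℤ_12 × ℤ_14 ≇ ℤ_168


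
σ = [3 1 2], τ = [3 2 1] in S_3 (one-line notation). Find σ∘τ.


σ∘τ: apply τ first, then σ
1 →τ 3 →σ 2
2 →τ 2 →σ 1
3 →τ 1 →σ 3

σ∘τ = [2 1 3]


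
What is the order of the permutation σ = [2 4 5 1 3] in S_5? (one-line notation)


Cycle decomposition: (1 2 4) (3 5)
Cycle lengths: 3, 2
Order = lcm(3, 2) = 6

ord(σ) = 6


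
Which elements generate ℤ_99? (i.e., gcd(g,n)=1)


g generates ℤ_n iff gcd(g,n) = 1
Prime factors of 99: 3, 11
Generators are g ∈ {1,...,98} not divisible by any of these primes.
Generators: {1, 2, 4, 5, 7, 8, 10, 13, 14, 16, 17, 19, 20, 23, 25, 26, 28, 29, 31, 32, 34, 35, 37, 38, 40, 41, 43, 46, 47, 49, 50, 52, 53, 56, 58, 59, 61, 62, 64, 65, 67, 68, 70, 71, 73, 74, 76, 79, 80, 82, 83, 85, 86, 89, 91, 92, 94, 95, 97, 98}
Number of generators = φ(99) = 60

Generators of ℤ_99 = {1, 2, 4, 5, 7, 8, 10, 13, 14, 16, 17, 19, 20, 23, 25, 26, 28, 29, 31, 32, 34, 35, 37, 38, 40, 41, 43, 46, 47, 49, 50, 52, 53, 56, 58, 59, 61, 62, 64, 65, 67, 68, 70, 71, 73, 74, 76, 79, 80, 82, 83, 85, 86, 89, 91, 92, 94, 95, 97, 98}


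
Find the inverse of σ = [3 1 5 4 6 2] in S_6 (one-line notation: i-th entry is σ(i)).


To find σ⁻¹, swap domain and range:
σ(1) = 3 → σ⁻¹(3) = 1
σ(2) = 1 → σ⁻¹(1) = 2
σ(3) = 5 → σ⁻¹(5) = 3
σ(4) = 4 → σ⁻¹(4) = 4
σ(5) = 6 → σ⁻¹(6) = 5
σ(6) = 2 → σ⁻¹(2) = 6

σ⁻¹ = [2 6 1 4 3 5]


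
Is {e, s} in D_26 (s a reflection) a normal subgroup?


H = {e, s} in D_26 (s a reflection)
r·s·r⁻¹ = sr⁻² ≠ s for n ≥ 3, so {e, s} is not closed under conjugation

No, not a normal subgroup


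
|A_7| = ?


|A_n| = n!/2 (even permutations)
|A_7| = 7!/2 = 5040/2 = 2520

|A_7| = 2520


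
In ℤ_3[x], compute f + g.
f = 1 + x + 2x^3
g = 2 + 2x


Add coefficients mod 3:
x^0: 1 + 2 = 0 (mod 3)
x^1: 1 + 2 = 0 (mod 3)
x^2: 0 + 0 = 0 (mod 3)
x^3: 2 + 0 = 2 (mod 3)
Result: 2x^3

f + g = 2x^3


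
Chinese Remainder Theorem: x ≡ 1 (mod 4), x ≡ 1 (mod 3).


m₁ = 4, m₂ = 3, gcd = 1, so CRT applies. M = m₁·m₂ = 12
Let M₁ = M/m₁ = 3, M₂ = M/m₂ = 4
Find y₁ ≡ M₁⁻¹ (mod m₁): 3⁻¹ ≡ 3 (mod 4)
Find y₂ ≡ M₂⁻¹ (mod m₂): 4⁻¹ ≡ 1 (mod 3)
x = a₁·M₁·y₁ + a₂·M₂·y₂ = 1·3·3 + 1·4·1 = 13
Reduce mod 12: x ≡ 1
Check: 1 mod 4 = 1 ✓, 1 mod 3 = 1 ✓

x ≡ 1 (mod 12)


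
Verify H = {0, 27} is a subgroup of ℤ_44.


Subgroup test for H = {0, 27} in (ℤ_44, +):
(1) 0 ∈ H? Yes
(2) Closure: for all a,b ∈ H, (a+b) mod 44 ∈ H? No  [counterexample: 27 + 27 = 10 ∉ H]
(3) Inverses: for all a ∈ H, -a mod 44 ∈ H? No

No, H is not a subgroup of ℤ_44


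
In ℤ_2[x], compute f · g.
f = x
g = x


Expand and collect like terms; reduce coefficients mod 2:
x^0: 0·0 = 0 ≡ 0 (mod 2)
x^1: 0·1 + 1·0 = 0 ≡ 0 (mod 2)
x^2: 1·1 = 1 ≡ 1 (mod 2)
Result: x^2

f · g = x^2


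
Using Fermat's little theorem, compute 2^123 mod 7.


Fermat's little theorem: if p is prime and gcd(a,p)=1, then a^(p-1) ≡ 1 (mod p)
p = 7 is prime, gcd(2,7) = 1
Reduce exponent: 123 mod 6 = 3
So 2^123 ≡ 2^3 (mod 7)
2^3 mod 7 = 1

2^123 ≡ 1 (mod 7)


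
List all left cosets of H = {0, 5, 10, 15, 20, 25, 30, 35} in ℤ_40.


H = {0, 5, 10, 15, 20, 25, 30, 35}, |H| = 8
Number of cosets = |G|/|H| = 40/8 = 5
0 + H = {0, 5, 10, 15, 20, 25, 30, 35}
1 + H = {1, 6, 11, 16, 21, 26, 31, 36}
2 + H = {2, 7, 12, 17, 22, 27, 32, 37}
3 + H = {3, 8, 13, 18, 23, 28, 33, 38}
4 + H = {4, 9, 14, 19, 24, 29, 34, 39}

Cosets: 0+H={0,5,10,15,20,25,30,35}; 1+H={1,6,11,16,21,26,31,36}; 2+H={2,7,12,17,22,27,32,37}; 3+H={3,8,13,18,23,28,33,38}; 4+H={4,9,14,19,24,29,34,39}


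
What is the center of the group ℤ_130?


Z(G) = {g ∈ G | gx = xg for all x ∈ G}
ℤ_130 is abelian, so Z(G) = G

Z(ℤ_130) = ℤ_130


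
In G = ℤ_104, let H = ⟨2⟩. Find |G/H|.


|⟨2⟩| = n / gcd(2, 104) = 104 / 2 = 52
H is normal (ℤ_104 is abelian).
|G/H| = |G| / |H| = 104 / 52 = 2

|G/H| = 2


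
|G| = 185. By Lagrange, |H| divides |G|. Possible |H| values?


Lagrange's theorem: |H| divides |G|
|G| = 185
Divisors of 185: 1, 5, 37, 185

Possible subgroup orders: {1, 5, 37, 185}


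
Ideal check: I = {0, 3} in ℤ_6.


Check ideal conditions for I = {0, 3} in ℤ_6:
(1) I is an additive subgroup? Yes
(2) For r ∈ ℤ_6 and a ∈ I: r·a ∈ I? Yes

Yes, I is an ideal of ℤ_6


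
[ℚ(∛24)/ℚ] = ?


∛24 has minimal polynomial x³ - 24 (irreducible over ℚ since 24 is not a perfect cube)

[ℚ(∛24)/ℚ] = 3


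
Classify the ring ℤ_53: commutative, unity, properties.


ℤ_53 is a commutative ring with unity 1; 53 is prime, so ℤ_53 is a field (hence an integral domain)
Commutative: Yes
Integral domain: Yes
Has unity: Yes

ℤ_53: Commutative=Yes, Unity=Yes


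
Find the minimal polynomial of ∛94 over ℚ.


∛94 satisfies x³ - 94 = 0, irreducible over ℚ (no rational root; 94 is not a perfect cube)

Minimal polynomial: x³ - 94


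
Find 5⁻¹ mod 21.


Use the extended Euclidean algorithm to write 1 = 5·s + 21·t; then s mod 21 is the inverse.
Euclidean algorithm:
  5 = 0·21 + 5
  21 = 4·5 + 1
  5 = 5·1 + 0
gcd(5,21) = 1
Back-substitution gives: 5·(-4) + 21·(1) = 1
So 5⁻¹ ≡ -4 ≡ 17 (mod 21)
Check: 5 × 17 = 85 ≡ 1 (mod 21) ✓

5⁻¹ ≡ 17 (mod 21)


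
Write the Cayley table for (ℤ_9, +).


Elements: {0, 1, 2, 3, 4, 5, 6, 7, 8}
Operation: addition mod 9
Entry (a, b) = (a + b) mod 9

Cayley table:
  | 0 | 1 | 2 | 3 | 4 | 5 | 6 | 7 | 8
0 | 0 | 1 | 2 | 3 | 4 | 5 | 6 | 7 | 8
1 | 1 | 2 | 3 | 4 | 5 | 6 | 7 | 8 | 0
2 | 2 | 3 | 4 | 5 | 6 | 7 | 8 | 0 | 1
3 | 3 | 4 | 5 | 6 | 7 | 8 | 0 | 1 | 2
4 | 4 | 5 | 6 | 7 | 8 | 0 | 1 | 2 | 3
5 | 5 | 6 | 7 | 8 | 0 | 1 | 2 | 3 | 4
6 | 6 | 7 | 8 | 0 | 1 | 2 | 3 | 4 | 5
7 | 7 | 8 | 0 | 1 | 2 | 3 | 4 | 5 | 6
8 | 8 | 0 | 1 | 2 | 3 | 4 | 5 | 6 | 7


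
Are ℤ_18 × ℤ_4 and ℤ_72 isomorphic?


Comparing ℤ_18 × ℤ_4 and ℤ_72:
gcd(18,4) = 2 ≠ 1. Max element order in ℤ_18×ℤ_4 is lcm(18,4) = 36 < 72, so it has no element of order 72

No, ℤ_18 × ℤ_4 ≇ ℤ_72


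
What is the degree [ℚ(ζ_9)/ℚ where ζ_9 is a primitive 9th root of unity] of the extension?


[ℚ(ζ_n):ℚ] = deg Φ_n(x) = φ(n). Here φ(9) = 6

[ℚ(ζ_9)/ℚ where ζ_9 is a primitive 9th root of unity] = 6


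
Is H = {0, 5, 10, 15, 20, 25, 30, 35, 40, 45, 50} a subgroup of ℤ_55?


Subgroup test for H = {0, 5, 10, 15, 20, 25, 30, 35, 40, 45, 50} in (ℤ_55, +):
(1) 0 ∈ H? Yes
(2) Closure: for all a,b ∈ H, (a+b) mod 55 ∈ H? Yes
(3) Inverses: for all a ∈ H, -a mod 55 ∈ H? Yes

Yes, H is a subgroup of ℤ_55


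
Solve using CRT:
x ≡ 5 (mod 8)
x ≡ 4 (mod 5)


m₁ = 8, m₂ = 5, gcd = 1, so CRT applies. M = m₁·m₂ = 40
Let M₁ = M/m₁ = 5, M₂ = M/m₂ = 8
Find y₁ ≡ M₁⁻¹ (mod m₁): 5⁻¹ ≡ 5 (mod 8)
Find y₂ ≡ M₂⁻¹ (mod m₂): 8⁻¹ ≡ 2 (mod 5)
x = a₁·M₁·y₁ + a₂·M₂·y₂ = 5·5·5 + 4·8·2 = 189
Reduce mod 40: x ≡ 29
Check: 29 mod 8 = 5 ✓, 29 mod 5 = 4 ✓

x ≡ 29 (mod 40)


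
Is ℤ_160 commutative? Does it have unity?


ℤ_160 is a commutative ring with unity 1; 160 = 2×80 is composite, so 2·80 ≡ 0 gives zero divisors (not an integral domain)
Commutative: Yes
Integral domain: No
Has unity: Yes

ℤ_160: Commutative=Yes, Unity=Yes


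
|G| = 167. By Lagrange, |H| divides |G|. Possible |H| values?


Lagrange's theorem: |H| divides |G|
|G| = 167
Divisors of 167: 1, 167

Possible subgroup orders: {1, 167}


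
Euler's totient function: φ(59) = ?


Factor n: 59 = 59
φ(n) = n · ∏(1 - 1/p) over distinct primes p | n
φ(59) = 59 · (1 - 1/59) = 58

φ(59) = 58


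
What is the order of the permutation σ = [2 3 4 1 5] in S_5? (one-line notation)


Cycle decomposition: (1 2 3 4)
Cycle lengths: 4
Order = lcm(4) = 4

ord(σ) = 4


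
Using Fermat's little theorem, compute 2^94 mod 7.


Fermat's little theorem: if p is prime and gcd(a,p)=1, then a^(p-1) ≡ 1 (mod p)
p = 7 is prime, gcd(2,7) = 1
Reduce exponent: 94 mod 6 = 4
So 2^94 ≡ 2^4 (mod 7)
2^4 mod 7 = 2

2^94 ≡ 2 (mod 7)


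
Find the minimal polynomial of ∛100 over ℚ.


∛100 satisfies x³ - 100 = 0, irreducible over ℚ (no rational root; 100 is not a perfect cube)

Minimal polynomial: x³ - 100


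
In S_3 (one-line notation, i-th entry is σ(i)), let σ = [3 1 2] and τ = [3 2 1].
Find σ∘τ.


σ∘τ: apply τ first, then σ
1 →τ 3 →σ 2
2 →τ 2 →σ 1
3 →τ 1 →σ 3

σ∘τ = [2 1 3]


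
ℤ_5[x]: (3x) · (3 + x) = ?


Expand and collect like terms; reduce coefficients mod 5:
x^0: 0·3 = 0 ≡ 0 (mod 5)
x^1: 0·1 + 3·3 = 9 ≡ 4 (mod 5)
x^2: 3·1 = 3 ≡ 3 (mod 5)
Result: 4x + 3x^2

f · g = 4x + 3x^2


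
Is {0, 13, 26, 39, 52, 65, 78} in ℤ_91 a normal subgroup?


H = {0, 13, 26, 39, 52, 65, 78} in ℤ_91
ℤ_91 is abelian; every subgroup of an abelian group is normal

Yes, normal subgroup


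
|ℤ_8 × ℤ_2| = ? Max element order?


|ℤ_8 × ℤ_2| = 8 × 2 = 16
Max element order = lcm(8,2) = 8
Cyclic? No (gcd=2)

|ℤ_8×ℤ_2| = 16, max element order = 8


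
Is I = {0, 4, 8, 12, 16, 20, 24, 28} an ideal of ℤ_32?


Check ideal conditions for I = {0, 4, 8, 12, 16, 20, 24, 28} in ℤ_32:
(1) I is an additive subgroup? Yes
(2) For r ∈ ℤ_32 and a ∈ I: r·a ∈ I? Yes

Yes, I is an ideal of ℤ_32


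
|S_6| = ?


|S_n| = n! (number of permutations of n symbols)
|S_6| = 6! = 720

|S_6| = 720


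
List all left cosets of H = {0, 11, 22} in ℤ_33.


H = {0, 11, 22}, |H| = 3
Number of cosets = |G|/|H| = 33/3 = 11
0 + H = {0, 11, 22}
1 + H = {1, 12, 23}
2 + H = {2, 13, 24}
3 + H = {3, 14, 25}
4 + H = {4, 15, 26}
5 + H = {5, 16, 27}
6 + H = {6, 17, 28}
7 + H = {7, 18, 29}
8 + H = {8, 19, 30}
9 + H = {9, 20, 31}
10 + H = {10, 21, 32}

Cosets: 0+H={0,11,22}; 1+H={1,12,23}; 2+H={2,13,24}; 3+H={3,14,25}; 4+H={4,15,26}; 5+H={5,16,27}; 6+H={6,17,28}; 7+H={7,18,29}; 8+H={8,19,30}; 9+H={9,20,31}; 10+H={10,21,32}


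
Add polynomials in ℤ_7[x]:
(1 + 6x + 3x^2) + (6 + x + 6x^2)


Add coefficients mod 7:
x^0: 1 + 6 = 0 (mod 7)
x^1: 6 + 1 = 0 (mod 7)
x^2: 3 + 6 = 2 (mod 7)
Result: 2x^2

f + g = 2x^2


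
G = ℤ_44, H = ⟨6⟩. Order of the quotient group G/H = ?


|⟨6⟩| = n / gcd(6, 44) = 44 / 2 = 22
H is normal (ℤ_44 is abelian).
|G/H| = |G| / |H| = 44 / 22 = 2

|G/H| = 2


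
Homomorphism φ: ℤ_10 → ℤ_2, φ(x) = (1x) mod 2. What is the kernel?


Kernel = preimage of identity
ker(φ) = {x ∈ ℤ_10 : 1x ≡ 0 (mod 2)}. Since 2 | 10, φ is well-defined. The kernel is the cyclic subgroup ⟨2⟩ of ℤ_10 (order 5), i.e. {0, 2, 4, 6, 8}

ker(φ) = {0, 2, 4, 6, 8}


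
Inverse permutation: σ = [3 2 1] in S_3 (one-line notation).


To find σ⁻¹, swap domain and range:
σ(1) = 3 → σ⁻¹(3) = 1
σ(2) = 2 → σ⁻¹(2) = 2
σ(3) = 1 → σ⁻¹(1) = 3

σ⁻¹ = [3 2 1]


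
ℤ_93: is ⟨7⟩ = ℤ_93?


g generates ℤ_n iff gcd(g, n) = 1
gcd(7, 93) = 1
Since gcd = 1, 7 is a generator.

Yes, 7 generates ℤ_93


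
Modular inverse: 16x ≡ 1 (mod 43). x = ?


Use the extended Euclidean algorithm to write 1 = 16·s + 43·t; then s mod 43 is the inverse.
Euclidean algorithm:
  16 = 0·43 + 16
  43 = 2·16 + 11
  16 = 1·11 + 5
  11 = 2·5 + 1
  5 = 5·1 + 0
gcd(16,43) = 1
Back-substitution gives: 16·(-8) + 43·(3) = 1
So 16⁻¹ ≡ -8 ≡ 35 (mod 43)
Check: 16 × 35 = 560 ≡ 1 (mod 43) ✓

16⁻¹ ≡ 35 (mod 43)


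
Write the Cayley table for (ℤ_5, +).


Elements: {0, 1, 2, 3, 4}
Operation: addition mod 5
Entry (a, b) = (a + b) mod 5

Cayley table:
  | 0 | 1 | 2 | 3 | 4
0 | 0 | 1 | 2 | 3 | 4
1 | 1 | 2 | 3 | 4 | 0
2 | 2 | 3 | 4 | 0 | 1
3 | 3 | 4 | 0 | 1 | 2
4 | 4 | 0 | 1 | 2 | 3


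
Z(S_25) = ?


Z(G) = {g ∈ G | gx = xg for all x ∈ G}
S_n is non-abelian for n ≥ 3; Z(S_25) is trivial

Z(S_25) = {e}


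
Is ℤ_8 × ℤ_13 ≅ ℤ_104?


Comparing ℤ_8 × ℤ_13 and ℤ_104:
gcd(8,13) = 1, so ℤ_8 × ℤ_13 ≅ ℤ_104 (CRT)

Yes, ℤ_8 × ℤ_13 ≅ ℤ_104


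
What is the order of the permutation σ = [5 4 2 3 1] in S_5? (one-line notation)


Cycle decomposition: (1 5) (2 4 3)
Cycle lengths: 2, 3
Order = lcm(2, 3) = 6

ord(σ) = 6


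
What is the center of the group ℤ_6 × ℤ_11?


Z(G) = {g ∈ G | gx = xg for all x ∈ G}
Direct product of abelian groups is abelian, so Z(G) = G

Z(ℤ_6 × ℤ_11) = ℤ_6 × ℤ_11


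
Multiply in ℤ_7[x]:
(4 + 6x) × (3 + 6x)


Expand and collect like terms; reduce coefficients mod 7:
x^0: 4·3 = 12 ≡ 5 (mod 7)
x^1: 4·6 + 6·3 = 42 ≡ 0 (mod 7)
x^2: 6·6 = 36 ≡ 1 (mod 7)
Result: 5 + x^2

f · g = 5 + x^2


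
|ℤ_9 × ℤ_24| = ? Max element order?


|ℤ_9 × ℤ_24| = 9 × 24 = 216
Max element order = lcm(9,24) = 72
Cyclic? No (gcd=3)

|ℤ_9×ℤ_24| = 216, max element order = 72


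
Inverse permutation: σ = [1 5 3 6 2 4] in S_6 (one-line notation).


To find σ⁻¹, swap domain and range:
σ(1) = 1 → σ⁻¹(1) = 1
σ(2) = 5 → σ⁻¹(5) = 2
σ(3) = 3 → σ⁻¹(3) = 3
σ(4) = 6 → σ⁻¹(6) = 4
σ(5) = 2 → σ⁻¹(2) = 5
σ(6) = 4 → σ⁻¹(4) = 6

σ⁻¹ = [1 5 3 6 2 4]


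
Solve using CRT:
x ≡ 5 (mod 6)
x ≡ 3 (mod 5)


m₁ = 6, m₂ = 5, gcd = 1, so CRT applies. M = m₁·m₂ = 30
Let M₁ = M/m₁ = 5, M₂ = M/m₂ = 6
Find y₁ ≡ M₁⁻¹ (mod m₁): 5⁻¹ ≡ 5 (mod 6)
Find y₂ ≡ M₂⁻¹ (mod m₂): 6⁻¹ ≡ 1 (mod 5)
x = a₁·M₁·y₁ + a₂·M₂·y₂ = 5·5·5 + 3·6·1 = 143
Reduce mod 30: x ≡ 23
Check: 23 mod 6 = 5 ✓, 23 mod 5 = 3 ✓

x ≡ 23 (mod 30)


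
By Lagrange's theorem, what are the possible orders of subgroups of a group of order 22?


Lagrange's theorem: |H| divides |G|
|G| = 22
Divisors of 22: 1, 2, 11, 22

Possible subgroup orders: {1, 2, 11, 22}


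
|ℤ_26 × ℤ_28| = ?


|A × B| = |A| · |B|
|ℤ_26 × ℤ_28| = 26 × 28 = 728

|ℤ_26 × ℤ_28| = 728


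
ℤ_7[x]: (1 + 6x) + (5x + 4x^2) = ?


Add coefficients mod 7:
x^0: 1 + 0 = 1 (mod 7)
x^1: 6 + 5 = 4 (mod 7)
x^2: 0 + 4 = 4 (mod 7)
Result: 1 + 4x + 4x^2

f + g = 1 + 4x + 4x^2


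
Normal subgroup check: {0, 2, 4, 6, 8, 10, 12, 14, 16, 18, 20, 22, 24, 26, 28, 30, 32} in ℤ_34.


H = {0, 2, 4, 6, 8, 10, 12, 14, 16, 18, 20, 22, 24, 26, 28, 30, 32} in ℤ_34
ℤ_34 is abelian; every subgroup of an abelian group is normal

Yes, normal subgroup


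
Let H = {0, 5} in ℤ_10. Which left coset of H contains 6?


6 + H = {6 + h (mod 10) : h ∈ H}
6+0=6, 6+5=1
6 + H = {1, 6} = 1 + H

6 + H = {1, 6}


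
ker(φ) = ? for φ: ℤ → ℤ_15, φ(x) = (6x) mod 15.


Kernel = preimage of identity
ker(φ) = {x ∈ ℤ : 6x ≡ 0 (mod 15)}. gcd(6,15) = 3, so 6x ≡ 0 (mod 15) ⟺ x ≡ 0 (mod 15/3 = 5). Hence ker(φ) = 5ℤ

ker(φ) = 5ℤ


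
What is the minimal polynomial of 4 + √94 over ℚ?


Let α = 4 + √94. Then α - 4 = √94, so (α - 4)² = 94, giving α² - 8α - 78 = 0. Degree 2 and α ∉ ℚ, so this is the minimal polynomial.

Minimal polynomial: x² - 8x - 78


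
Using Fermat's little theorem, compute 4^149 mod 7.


Fermat's little theorem: if p is prime and gcd(a,p)=1, then a^(p-1) ≡ 1 (mod p)
p = 7 is prime, gcd(4,7) = 1
Reduce exponent: 149 mod 6 = 5
So 4^149 ≡ 4^5 (mod 7)
4^5 mod 7 = 2

4^149 ≡ 2 (mod 7)


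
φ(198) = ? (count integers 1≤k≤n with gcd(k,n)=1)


Factor n: 198 = 2 × 3^2 × 11
φ(n) = n · ∏(1 - 1/p) over distinct primes p | n
φ(198) = 198 · (1 - 1/2) · (1 - 1/3) · (1 - 1/11) = 60

φ(198) = 60


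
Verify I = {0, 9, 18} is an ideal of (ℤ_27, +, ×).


Check ideal conditions for I = {0, 9, 18} in ℤ_27:
(1) I is an additive subgroup? Yes
(2) For r ∈ ℤ_27 and a ∈ I: r·a ∈ I? Yes

Yes, I is an ideal of ℤ_27


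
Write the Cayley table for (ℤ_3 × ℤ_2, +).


Elements: {(0,0), (0,1), (1,0), (1,1), (2,0), (2,1)}
Operation: componentwise addition mod (3, 2)
Entry (a, b) = ((a₁+b₁) mod 3, (a₂+b₂) mod 2)

Cayley table:
      | (0,0) | (0,1) | (1,0) | (1,1) | (2,0) | (2,1)
(0,0) | (0,0) | (0,1) | (1,0) | (1,1) | (2,0) | (2,1)
(0,1) | (0,1) | (0,0) | (1,1) | (1,0) | (2,1) | (2,0)
(1,0) | (1,0) | (1,1) | (2,0) | (2,1) | (0,0) | (0,1)
(1,1) | (1,1) | (1,0) | (2,1) | (2,0) | (0,1) | (0,0)
(2,0) | (2,0) | (2,1) | (0,0) | (0,1) | (1,0) | (1,1)
(2,1) | (2,1) | (2,0) | (0,1) | (0,0) | (1,1) | (1,0)


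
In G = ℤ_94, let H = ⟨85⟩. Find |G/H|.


|⟨85⟩| = n / gcd(85, 94) = 94 / 1 = 94
H is normal (ℤ_94 is abelian).
|G/H| = |G| / |H| = 94 / 94 = 1

|G/H| = 1


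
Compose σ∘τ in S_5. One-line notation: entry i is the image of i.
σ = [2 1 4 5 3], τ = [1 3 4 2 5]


σ∘τ: apply τ first, then σ
1 →τ 1 →σ 2
2 →τ 3 →σ 4
3 →τ 4 →σ 5
4 →τ 2 →σ 1
5 →τ 5 →σ 3

σ∘τ = [2 4 5 1 3]


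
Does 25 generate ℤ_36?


g generates ℤ_n iff gcd(g, n) = 1
gcd(25, 36) = 1
Since gcd = 1, 25 is a generator.

Yes, 25 generates ℤ_36


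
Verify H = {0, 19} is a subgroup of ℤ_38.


Subgroup test for H = {0, 19} in (ℤ_38, +):
(1) 0 ∈ H? Yes
(2) Closure: for all a,b ∈ H, (a+b) mod 38 ∈ H? Yes
(3) Inverses: for all a ∈ H, -a mod 38 ∈ H? Yes

Yes, H is a subgroup of ℤ_38


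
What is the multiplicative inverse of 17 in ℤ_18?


Use the extended Euclidean algorithm to write 1 = 17·s + 18·t; then s mod 18 is the inverse.
Euclidean algorithm:
  17 = 0·18 + 17
  18 = 1·17 + 1
  17 = 17·1 + 0
gcd(17,18) = 1
Back-substitution gives: 17·(-1) + 18·(1) = 1
So 17⁻¹ ≡ -1 ≡ 17 (mod 18)
Check: 17 × 17 = 289 ≡ 1 (mod 18) ✓

17⁻¹ ≡ 17 (mod 18)


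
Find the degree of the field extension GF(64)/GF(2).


GF(64) = GF(2^6), so the extension degree is 6

[GF(64)/GF(2)] = 6


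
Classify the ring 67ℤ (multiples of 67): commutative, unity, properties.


67ℤ is a commutative ring under +,× but has no multiplicative identity (1 ∉ 67ℤ); it has no zero divisors, but without unity it is not an integral domain
Commutative: Yes
Integral domain: No
Has unity: No

67ℤ (multiples of 67): Commutative=Yes, Unity=No


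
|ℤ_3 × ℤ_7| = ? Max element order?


|ℤ_3 × ℤ_7| = 3 × 7 = 21
Max element order = lcm(3,7) = 21
Cyclic? Yes (gcd=1)

|ℤ_3×ℤ_7| = 21, max element order = 21


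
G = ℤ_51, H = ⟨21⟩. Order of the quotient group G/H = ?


|⟨21⟩| = n / gcd(21, 51) = 51 / 3 = 17
H is normal (ℤ_51 is abelian).
|G/H| = |G| / |H| = 51 / 17 = 3

|G/H| = 3


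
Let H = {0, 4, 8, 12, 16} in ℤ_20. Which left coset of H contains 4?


4 + H = {4 + h (mod 20) : h ∈ H}
4+0=4, 4+4=8, 4+8=12, 4+12=16, 4+16=0
4 + H = {0, 4, 8, 12, 16} = 0 + H

4 + H = {0, 4, 8, 12, 16}


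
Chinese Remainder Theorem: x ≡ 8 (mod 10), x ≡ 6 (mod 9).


m₁ = 10, m₂ = 9, gcd = 1, so CRT applies. M = m₁·m₂ = 90
Let M₁ = M/m₁ = 9, M₂ = M/m₂ = 10
Find y₁ ≡ M₁⁻¹ (mod m₁): 9⁻¹ ≡ 9 (mod 10)
Find y₂ ≡ M₂⁻¹ (mod m₂): 10⁻¹ ≡ 1 (mod 9)
x = a₁·M₁·y₁ + a₂·M₂·y₂ = 8·9·9 + 6·10·1 = 708
Reduce mod 90: x ≡ 78
Check: 78 mod 10 = 8 ✓, 78 mod 9 = 6 ✓

x ≡ 78 (mod 90)
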